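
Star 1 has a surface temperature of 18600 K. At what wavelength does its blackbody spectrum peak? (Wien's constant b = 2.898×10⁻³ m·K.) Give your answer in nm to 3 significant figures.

λ_max = b/T = 2.898×10⁻³ / 18600 = 1.56×10^-7 m = 155.8 nm.

156 nm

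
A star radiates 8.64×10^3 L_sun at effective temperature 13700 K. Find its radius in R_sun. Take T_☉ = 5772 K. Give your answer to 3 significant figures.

16.5 R_sun

R/R_☉ = √(L/L_☉) / (T/T_☉)² = √(8.64×10^3) / (2.374)²
       = 92.95 / 5.634 = 16.50.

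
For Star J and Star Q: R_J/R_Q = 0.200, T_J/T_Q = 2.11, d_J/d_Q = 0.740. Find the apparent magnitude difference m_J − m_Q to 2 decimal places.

-0.40

L_J/L_Q = (0.200)²(2.11)⁴ = 0.7928.
F_J/F_Q = (L_J/L_Q)/(d_J/d_Q)² = 0.7928/0.5476 = 1.448.
m_J − m_Q = −2.5 log₁₀(1.448) = -0.40.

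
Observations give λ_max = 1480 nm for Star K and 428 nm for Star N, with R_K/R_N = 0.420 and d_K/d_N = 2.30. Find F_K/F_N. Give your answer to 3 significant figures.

2.33×10^-4

Wien's law: T_K/T_N = λ_N/λ_K = 428/1480 = 0.2892.
L_K/L_N = (R_K/R_N)²(T_K/T_N)⁴ = (0.420)²(0.2892)⁴ = 0.001234.
F_K/F_N = (L_K/L_N)/(d_K/d_N)² = 0.001234/(2.30)² = 2.332×10^-4.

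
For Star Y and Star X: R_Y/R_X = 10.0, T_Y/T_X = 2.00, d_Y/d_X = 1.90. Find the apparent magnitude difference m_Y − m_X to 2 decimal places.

L_Y/L_X = (10.0)²(2.00)⁴ = 1600.
F_Y/F_X = (L_Y/L_X)/(d_Y/d_X)² = 1600/3.610 = 443.2.
m_Y − m_X = −2.5 log₁₀(443.2) = -6.62.

-6.62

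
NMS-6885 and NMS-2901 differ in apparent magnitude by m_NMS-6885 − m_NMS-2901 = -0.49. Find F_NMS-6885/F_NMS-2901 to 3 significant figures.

1.57

F_NMS-6885/F_NMS-2901 = 10^(−(m_NMS-6885 − m_NMS-2901)/2.5) = 10^(0.49/2.5) = 10^0.196 = 1.570.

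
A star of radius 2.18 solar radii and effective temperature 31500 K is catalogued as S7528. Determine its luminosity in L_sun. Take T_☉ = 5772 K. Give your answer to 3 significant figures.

L/L_☉ = (R/R_☉)² (T/T_☉)⁴ = (2.18)² × (31500/5772)⁴
       = 4.752 × (5.457)⁴ = 4.752 × 887.0 = 4216.

4.22×10^3 L_sun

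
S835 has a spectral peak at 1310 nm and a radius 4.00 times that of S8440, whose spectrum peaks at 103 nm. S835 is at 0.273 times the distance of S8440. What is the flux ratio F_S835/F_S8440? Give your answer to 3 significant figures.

0.00820

Wien's law: T_S835/T_S8440 = λ_S8440/λ_S835 = 103/1310 = 0.07863.
L_S835/L_S8440 = (R_S835/R_S8440)²(T_S835/T_S8440)⁴ = (4.00)²(0.07863)⁴ = 6.115×10^-4.
F_S835/F_S8440 = (L_S835/L_S8440)/(d_S835/d_S8440)² = 6.115×10^-4/(0.273)² = 0.008205.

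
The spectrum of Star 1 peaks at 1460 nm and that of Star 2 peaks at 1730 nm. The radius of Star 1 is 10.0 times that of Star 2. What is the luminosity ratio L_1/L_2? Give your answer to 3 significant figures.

197

Wien's law gives T ∝ 1/λ_max, so T_1/T_2 = λ_2/λ_1 = 1730/1460 = 1.185.
Then L ∝ R²T⁴ gives L_1/L_2 = (10.0)² × (1.185)⁴ = 100.0 × 1.971 = 197.1.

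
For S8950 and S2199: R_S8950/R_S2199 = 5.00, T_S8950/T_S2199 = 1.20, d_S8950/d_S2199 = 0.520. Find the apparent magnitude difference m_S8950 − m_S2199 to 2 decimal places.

-5.71

L_S8950/L_S2199 = (5.00)²(1.20)⁴ = 51.84.
F_S8950/F_S2199 = (L_S8950/L_S2199)/(d_S8950/d_S2199)² = 51.84/0.2704 = 191.7.
m_S8950 − m_S2199 = −2.5 log₁₀(191.7) = -5.71.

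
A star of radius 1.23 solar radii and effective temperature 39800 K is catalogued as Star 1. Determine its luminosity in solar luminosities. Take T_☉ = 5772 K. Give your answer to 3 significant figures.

L/L_☉ = (R/R_☉)² (T/T_☉)⁴ = (1.23)² × (39800/5772)⁴
       = 1.513 × (6.895)⁴ = 1.513 × 2261 = 3420.

3.42×10^3 solar luminosities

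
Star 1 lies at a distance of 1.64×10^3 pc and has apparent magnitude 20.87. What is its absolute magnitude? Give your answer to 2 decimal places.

9.80

M = m − 5 log₁₀(d/10 pc) = 20.87 − 5 log₁₀(1.64×10^3/10)
  = 20.87 − 5 × 2.215 = 20.87 − 11.07 = 9.80.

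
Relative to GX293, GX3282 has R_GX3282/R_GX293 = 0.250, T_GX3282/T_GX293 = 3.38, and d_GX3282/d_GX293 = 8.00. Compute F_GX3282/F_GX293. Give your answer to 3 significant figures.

L_GX3282/L_GX293 = (R_GX3282/R_GX293)²(T_GX3282/T_GX293)⁴ = (0.250)² × (3.38)⁴ = 8.157.
F_GX3282/F_GX293 = (L_GX3282/L_GX293)/(d_GX3282/d_GX293)² = 8.157 / (8.00)² = 0.1275.

0.127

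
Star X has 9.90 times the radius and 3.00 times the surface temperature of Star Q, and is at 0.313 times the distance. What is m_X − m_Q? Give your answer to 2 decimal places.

-12.27

L_X/L_Q = (9.90)²(3.00)⁴ = 7939.
F_X/F_Q = (L_X/L_Q)/(d_X/d_Q)² = 7939/0.09797 = 8.103×10^4.
m_X − m_Q = −2.5 log₁₀(8.103×10^4) = -12.27.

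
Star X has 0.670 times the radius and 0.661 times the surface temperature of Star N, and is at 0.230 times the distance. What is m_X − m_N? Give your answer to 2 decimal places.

-0.52

L_X/L_N = (0.670)²(0.661)⁴ = 0.08569.
F_X/F_N = (L_X/L_N)/(d_X/d_N)² = 0.08569/0.05290 = 1.620.
m_X − m_N = −2.5 log₁₀(1.620) = -0.52.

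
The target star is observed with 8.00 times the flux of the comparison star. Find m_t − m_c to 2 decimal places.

-2.26

m_t − m_c = −2.5 log₁₀(F_t/F_c) = −2.5 log₁₀(8.00) = −2.5 × (0.903) = -2.258.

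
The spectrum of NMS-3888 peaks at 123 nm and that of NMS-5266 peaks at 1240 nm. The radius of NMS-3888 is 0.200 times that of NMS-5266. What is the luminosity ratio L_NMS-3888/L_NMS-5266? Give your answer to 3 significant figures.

413

Wien's law gives T ∝ 1/λ_max, so T_NMS-3888/T_NMS-5266 = λ_NMS-5266/λ_NMS-3888 = 1240/123 = 10.08.
Then L ∝ R²T⁴ gives L_NMS-3888/L_NMS-5266 = (0.200)² × (10.08)⁴ = 0.04000 × 1.033×10^4 = 413.2.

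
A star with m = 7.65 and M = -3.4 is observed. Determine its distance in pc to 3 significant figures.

m − M = 5 log₁₀(d/10 pc)
7.65 − (-3.4) = 11.05 = 5 log₁₀(d/10)
d = 10 × 10^(11.05/5) = 10 × 10^2.210 = 1622 pc.

1.62×10^3 pc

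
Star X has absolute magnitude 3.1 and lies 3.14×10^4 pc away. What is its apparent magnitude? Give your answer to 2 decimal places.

20.58

m = M + 5 log₁₀(d/10 pc) = 3.1 + 5 log₁₀(3.14×10^4/10)
  = 3.1 + 5 × 3.497 = 3.1 + 17.48 = 20.58.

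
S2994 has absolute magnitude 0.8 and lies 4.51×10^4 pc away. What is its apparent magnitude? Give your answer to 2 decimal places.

19.07

m = M + 5 log₁₀(d/10 pc) = 0.8 + 5 log₁₀(4.51×10^4/10)
  = 0.8 + 5 × 3.654 = 0.8 + 18.27 = 19.07.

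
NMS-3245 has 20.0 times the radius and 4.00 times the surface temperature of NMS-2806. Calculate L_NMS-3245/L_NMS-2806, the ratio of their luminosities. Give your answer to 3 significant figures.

1.02×10^5

From the Stefan–Boltzmann law, L ∝ R²T⁴, so
L_NMS-3245/L_NMS-2806 = (R_NMS-3245/R_NMS-2806)² (T_NMS-3245/T_NMS-2806)⁴ = (20.0)² × (4.00)⁴ = 400.0 × 256.0 = 1.024×10^5.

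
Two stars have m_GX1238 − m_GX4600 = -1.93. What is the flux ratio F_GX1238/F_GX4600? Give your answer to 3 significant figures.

5.92

F_GX1238/F_GX4600 = 10^(−(m_GX1238 − m_GX4600)/2.5) = 10^(1.93/2.5) = 10^0.772 = 5.916.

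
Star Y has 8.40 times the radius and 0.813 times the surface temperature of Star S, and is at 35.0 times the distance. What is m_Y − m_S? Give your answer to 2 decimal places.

L_Y/L_S = (8.40)²(0.813)⁴ = 30.83.
F_Y/F_S = (L_Y/L_S)/(d_Y/d_S)² = 30.83/1225 = 0.02516.
m_Y − m_S = −2.5 log₁₀(0.02516) = 4.00.

4.00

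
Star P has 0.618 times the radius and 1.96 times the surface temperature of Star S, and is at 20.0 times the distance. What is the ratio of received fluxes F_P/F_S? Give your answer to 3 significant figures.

L_P/L_S = (R_P/R_S)²(T_P/T_S)⁴ = (0.618)² × (1.96)⁴ = 5.636.
F_P/F_S = (L_P/L_S)/(d_P/d_S)² = 5.636 / (20.0)² = 0.01409.

0.0141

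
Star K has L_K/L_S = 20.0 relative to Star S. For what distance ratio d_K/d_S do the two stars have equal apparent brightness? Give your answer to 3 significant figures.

4.47

Equal flux requires L_K/d_K² = L_S/d_S², so d_K/d_S = √(L_K/L_S)
= √(20.0) = 4.472.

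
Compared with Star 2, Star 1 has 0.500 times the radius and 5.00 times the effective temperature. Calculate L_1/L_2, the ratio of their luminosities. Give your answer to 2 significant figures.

From the Stefan–Boltzmann law, L ∝ R²T⁴, so
L_1/L_2 = (R_1/R_2)² (T_1/T_2)⁴ = (0.500)² × (5.00)⁴ = 0.2500 × 625.0 = 156.2.

1.6×10^2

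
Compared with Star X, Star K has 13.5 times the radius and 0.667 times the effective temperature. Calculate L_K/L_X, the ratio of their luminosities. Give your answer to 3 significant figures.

From the Stefan–Boltzmann law, L ∝ R²T⁴, so
L_K/L_X = (R_K/R_X)² (T_K/T_X)⁴ = (13.5)² × (0.667)⁴ = 182.2 × 0.1979 = 36.07.

36.1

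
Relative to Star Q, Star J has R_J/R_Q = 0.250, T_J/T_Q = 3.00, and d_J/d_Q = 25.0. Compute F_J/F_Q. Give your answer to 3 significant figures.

L_J/L_Q = (R_J/R_Q)²(T_J/T_Q)⁴ = (0.250)² × (3.00)⁴ = 5.062.
F_J/F_Q = (L_J/L_Q)/(d_J/d_Q)² = 5.062 / (25.0)² = 0.008100.

0.00810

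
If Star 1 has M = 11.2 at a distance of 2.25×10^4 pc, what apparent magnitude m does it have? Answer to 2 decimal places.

m = M + 5 log₁₀(d/10 pc) = 11.2 + 5 log₁₀(2.25×10^4/10)
  = 11.2 + 5 × 3.352 = 11.2 + 16.76 = 27.96.

27.96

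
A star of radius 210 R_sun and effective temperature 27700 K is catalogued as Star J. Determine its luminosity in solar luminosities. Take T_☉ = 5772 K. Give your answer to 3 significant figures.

L/L_☉ = (R/R_☉)² (T/T_☉)⁴ = (210)² × (27700/5772)⁴
       = 4.410×10^4 × (4.799)⁴ = 4.410×10^4 × 530.4 = 2.339×10^7.

2.34×10^7 solar luminosities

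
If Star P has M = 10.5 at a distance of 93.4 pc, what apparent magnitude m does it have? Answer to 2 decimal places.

m = M + 5 log₁₀(d/10 pc) = 10.5 + 5 log₁₀(93.4/10)
  = 10.5 + 5 × 0.970 = 10.5 + 4.85 = 15.35.

15.35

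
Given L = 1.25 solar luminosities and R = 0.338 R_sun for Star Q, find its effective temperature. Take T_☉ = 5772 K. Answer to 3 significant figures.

T/T_☉ = (L/L_☉)^(1/4) / (R/R_☉)^(1/2)
T = 5772 × (1.25)^(1/4) / √(0.338) = 5772 × 1.057 / 0.5814 = 1.050×10^4 K.

1.05×10^4 K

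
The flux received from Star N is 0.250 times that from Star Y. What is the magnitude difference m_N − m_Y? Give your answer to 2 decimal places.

m_N − m_Y = −2.5 log₁₀(F_N/F_Y) = −2.5 log₁₀(0.250) = −2.5 × (-0.602) = 1.505.

1.51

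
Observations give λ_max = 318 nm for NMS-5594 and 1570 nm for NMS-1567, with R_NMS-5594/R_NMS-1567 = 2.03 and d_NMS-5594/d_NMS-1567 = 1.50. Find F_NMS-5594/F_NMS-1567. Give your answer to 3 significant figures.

Wien's law: T_NMS-5594/T_NMS-1567 = λ_NMS-1567/λ_NMS-5594 = 1570/318 = 4.937.
L_NMS-5594/L_NMS-1567 = (R_NMS-5594/R_NMS-1567)²(T_NMS-5594/T_NMS-1567)⁴ = (2.03)²(4.937)⁴ = 2448.
F_NMS-5594/F_NMS-1567 = (L_NMS-5594/L_NMS-1567)/(d_NMS-5594/d_NMS-1567)² = 2448/(1.50)² = 1088.

1.09×10^3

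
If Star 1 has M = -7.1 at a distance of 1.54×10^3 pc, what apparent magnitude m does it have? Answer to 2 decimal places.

3.84

m = M + 5 log₁₀(d/10 pc) = -7.1 + 5 log₁₀(1.54×10^3/10)
  = -7.1 + 5 × 2.188 = -7.1 + 10.94 = 3.84.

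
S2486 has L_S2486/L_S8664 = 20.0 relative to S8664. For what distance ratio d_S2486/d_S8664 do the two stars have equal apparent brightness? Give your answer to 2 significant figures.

Equal flux requires L_S2486/d_S2486² = L_S8664/d_S8664², so d_S2486/d_S8664 = √(L_S2486/L_S8664)
= √(20.0) = 4.472.

4.5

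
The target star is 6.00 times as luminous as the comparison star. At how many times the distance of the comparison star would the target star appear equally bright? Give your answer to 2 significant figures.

2.4

Equal flux requires L_t/d_t² = L_c/d_c², so d_t/d_c = √(L_t/L_c)
= √(6.00) = 2.449.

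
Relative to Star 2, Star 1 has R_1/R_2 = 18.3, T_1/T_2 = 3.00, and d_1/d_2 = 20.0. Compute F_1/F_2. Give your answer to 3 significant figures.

L_1/L_2 = (R_1/R_2)²(T_1/T_2)⁴ = (18.3)² × (3.00)⁴ = 2.713×10^4.
F_1/F_2 = (L_1/L_2)/(d_1/d_2)² = 2.713×10^4 / (20.0)² = 67.82.

67.8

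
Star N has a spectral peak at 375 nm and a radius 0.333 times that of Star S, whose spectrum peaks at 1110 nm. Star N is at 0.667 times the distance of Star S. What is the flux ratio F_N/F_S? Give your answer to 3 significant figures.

19.1

Wien's law: T_N/T_S = λ_S/λ_N = 1110/375 = 2.960.
L_N/L_S = (R_N/R_S)²(T_N/T_S)⁴ = (0.333)²(2.960)⁴ = 8.512.
F_N/F_S = (L_N/L_S)/(d_N/d_S)² = 8.512/(0.667)² = 19.13.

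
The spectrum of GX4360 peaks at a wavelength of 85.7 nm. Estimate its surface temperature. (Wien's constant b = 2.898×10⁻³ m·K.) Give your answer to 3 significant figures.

3.38×10^4 K

T = b/λ_max = 2.898×10⁻³ / (85.7×10⁻⁹) = 3.382×10^4 K.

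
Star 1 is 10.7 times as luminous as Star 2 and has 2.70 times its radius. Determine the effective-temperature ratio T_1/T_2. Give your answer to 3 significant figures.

L ∝ R²T⁴ gives T ∝ (L/R²)^(1/4), so
T_1/T_2 = (10.7 / 2.70²)^(1/4) = (1.468)^(1/4) = 1.101.

1.10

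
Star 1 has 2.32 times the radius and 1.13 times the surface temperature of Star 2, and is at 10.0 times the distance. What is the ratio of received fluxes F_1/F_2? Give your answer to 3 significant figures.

L_1/L_2 = (R_1/R_2)²(T_1/T_2)⁴ = (2.32)² × (1.13)⁴ = 8.776.
F_1/F_2 = (L_1/L_2)/(d_1/d_2)² = 8.776 / (10.0)² = 0.08776.

0.0878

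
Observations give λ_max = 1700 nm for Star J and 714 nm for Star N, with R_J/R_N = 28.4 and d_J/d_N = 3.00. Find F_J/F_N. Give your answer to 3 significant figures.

Wien's law: T_J/T_N = λ_N/λ_J = 714/1700 = 0.4200.
L_J/L_N = (R_J/R_N)²(T_J/T_N)⁴ = (28.4)²(0.4200)⁴ = 25.10.
F_J/F_N = (L_J/L_N)/(d_J/d_N)² = 25.10/(3.00)² = 2.789.

2.79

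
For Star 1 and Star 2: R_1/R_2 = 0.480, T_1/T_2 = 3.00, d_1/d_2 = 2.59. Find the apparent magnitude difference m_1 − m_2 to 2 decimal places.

L_1/L_2 = (0.480)²(3.00)⁴ = 18.66.
F_1/F_2 = (L_1/L_2)/(d_1/d_2)² = 18.66/6.708 = 2.782.
m_1 − m_2 = −2.5 log₁₀(2.782) = -1.11.

-1.11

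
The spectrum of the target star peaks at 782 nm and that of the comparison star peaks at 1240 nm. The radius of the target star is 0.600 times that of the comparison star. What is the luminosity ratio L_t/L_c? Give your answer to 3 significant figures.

Wien's law gives T ∝ 1/λ_max, so T_t/T_c = λ_c/λ_t = 1240/782 = 1.586.
Then L ∝ R²T⁴ gives L_t/L_c = (0.600)² × (1.586)⁴ = 0.3600 × 6.322 = 2.276.

2.28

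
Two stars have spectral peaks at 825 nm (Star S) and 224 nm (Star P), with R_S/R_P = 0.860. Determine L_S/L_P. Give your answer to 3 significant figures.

Wien's law gives T ∝ 1/λ_max, so T_S/T_P = λ_P/λ_S = 224/825 = 0.2715.
Then L ∝ R²T⁴ gives L_S/L_P = (0.860)² × (0.2715)⁴ = 0.7396 × 0.005435 = 0.004020.

0.00402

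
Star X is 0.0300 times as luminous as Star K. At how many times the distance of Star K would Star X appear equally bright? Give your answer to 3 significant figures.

Equal flux requires L_X/d_X² = L_K/d_K², so d_X/d_K = √(L_X/L_K)
= √(0.0300) = 0.1732.

0.173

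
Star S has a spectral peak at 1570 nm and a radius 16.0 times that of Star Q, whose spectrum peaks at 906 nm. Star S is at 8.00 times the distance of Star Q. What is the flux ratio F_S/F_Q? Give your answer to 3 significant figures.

Wien's law: T_S/T_Q = λ_Q/λ_S = 906/1570 = 0.5771.
L_S/L_Q = (R_S/R_Q)²(T_S/T_Q)⁴ = (16.0)²(0.5771)⁴ = 28.39.
F_S/F_Q = (L_S/L_Q)/(d_S/d_Q)² = 28.39/(8.00)² = 0.4436.

0.444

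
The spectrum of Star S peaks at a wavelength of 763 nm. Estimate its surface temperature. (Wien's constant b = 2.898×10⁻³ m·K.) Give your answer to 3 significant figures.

3.80×10^3 K

T = b/λ_max = 2.898×10⁻³ / (763×10⁻⁹) = 3798 K.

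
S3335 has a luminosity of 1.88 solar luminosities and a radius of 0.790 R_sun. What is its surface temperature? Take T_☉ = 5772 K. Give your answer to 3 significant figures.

7.60×10^3 K

T/T_☉ = (L/L_☉)^(1/4) / (R/R_☉)^(1/2)
T = 5772 × (1.88)^(1/4) / √(0.790) = 5772 × 1.171 / 0.8888 = 7604 K.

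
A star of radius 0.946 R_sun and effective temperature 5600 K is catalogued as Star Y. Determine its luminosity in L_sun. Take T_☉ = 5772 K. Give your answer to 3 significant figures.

0.793 L_sun

L/L_☉ = (R/R_☉)² (T/T_☉)⁴ = (0.946)² × (5600/5772)⁴
       = 0.8949 × (0.9702)⁴ = 0.8949 × 0.8860 = 0.7929.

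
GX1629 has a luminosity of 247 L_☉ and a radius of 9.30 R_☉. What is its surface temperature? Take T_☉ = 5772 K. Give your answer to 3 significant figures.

7.50×10^3 K

T/T_☉ = (L/L_☉)^(1/4) / (R/R_☉)^(1/2)
T = 5772 × (247)^(1/4) / √(9.30) = 5772 × 3.964 / 3.050 = 7503 K.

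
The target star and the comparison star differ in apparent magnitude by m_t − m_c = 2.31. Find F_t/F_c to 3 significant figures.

F_t/F_c = 10^(−(m_t − m_c)/2.5) = 10^(-2.31/2.5) = 10^-0.924 = 0.1191.

0.119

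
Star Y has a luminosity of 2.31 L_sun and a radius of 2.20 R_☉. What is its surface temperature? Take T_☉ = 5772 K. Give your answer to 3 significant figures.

T/T_☉ = (L/L_☉)^(1/4) / (R/R_☉)^(1/2)
T = 5772 × (2.31)^(1/4) / √(2.20) = 5772 × 1.233 / 1.483 = 4798 K.

4.80×10^3 K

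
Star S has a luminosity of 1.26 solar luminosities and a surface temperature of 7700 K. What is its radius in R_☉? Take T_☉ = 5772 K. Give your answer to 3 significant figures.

0.631 R_☉

R/R_☉ = √(L/L_☉) / (T/T_☉)² = √(1.26) / (1.334)²
       = 1.122 / 1.780 = 0.6307.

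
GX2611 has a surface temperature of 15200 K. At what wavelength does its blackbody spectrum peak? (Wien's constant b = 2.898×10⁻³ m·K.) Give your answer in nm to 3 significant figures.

191 nm

λ_max = b/T = 2.898×10⁻³ / 15200 = 1.91×10^-7 m = 190.7 nm.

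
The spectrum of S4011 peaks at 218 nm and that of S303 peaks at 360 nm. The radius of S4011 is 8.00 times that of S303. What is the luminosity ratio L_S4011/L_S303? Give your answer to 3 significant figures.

476

Wien's law gives T ∝ 1/λ_max, so T_S4011/T_S303 = λ_S303/λ_S4011 = 360/218 = 1.651.
Then L ∝ R²T⁴ gives L_S4011/L_S303 = (8.00)² × (1.651)⁴ = 64.00 × 7.437 = 476.0.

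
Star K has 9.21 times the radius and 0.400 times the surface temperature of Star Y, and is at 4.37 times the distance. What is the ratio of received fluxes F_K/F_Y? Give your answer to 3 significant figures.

L_K/L_Y = (R_K/R_Y)²(T_K/T_Y)⁴ = (9.21)² × (0.400)⁴ = 2.171.
F_K/F_Y = (L_K/L_Y)/(d_K/d_Y)² = 2.171 / (4.37)² = 0.1137.

0.114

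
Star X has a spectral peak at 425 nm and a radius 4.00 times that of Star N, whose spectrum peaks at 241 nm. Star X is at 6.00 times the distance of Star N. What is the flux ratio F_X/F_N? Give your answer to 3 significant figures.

Wien's law: T_X/T_N = λ_N/λ_X = 241/425 = 0.5671.
L_X/L_N = (R_X/R_N)²(T_X/T_N)⁴ = (4.00)²(0.5671)⁴ = 1.654.
F_X/F_N = (L_X/L_N)/(d_X/d_N)² = 1.654/(6.00)² = 0.04595.

0.0460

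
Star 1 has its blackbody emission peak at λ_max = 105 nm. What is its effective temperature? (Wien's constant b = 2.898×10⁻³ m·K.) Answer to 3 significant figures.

T = b/λ_max = 2.898×10⁻³ / (105×10⁻⁹) = 2.760×10^4 K.

2.76×10^4 K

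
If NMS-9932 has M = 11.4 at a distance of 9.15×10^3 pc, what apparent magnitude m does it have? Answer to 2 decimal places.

m = M + 5 log₁₀(d/10 pc) = 11.4 + 5 log₁₀(9.15×10^3/10)
  = 11.4 + 5 × 2.961 = 11.4 + 14.81 = 26.21.

26.21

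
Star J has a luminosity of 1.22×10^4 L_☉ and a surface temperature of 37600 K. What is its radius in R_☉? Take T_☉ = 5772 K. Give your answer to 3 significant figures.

R/R_☉ = √(L/L_☉) / (T/T_☉)² = √(1.22×10^4) / (6.514)²
       = 110.5 / 42.43 = 2.603.

2.60 R_☉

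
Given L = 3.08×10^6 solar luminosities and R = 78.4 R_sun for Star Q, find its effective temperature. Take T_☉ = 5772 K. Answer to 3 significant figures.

2.73×10^4 K

T/T_☉ = (L/L_☉)^(1/4) / (R/R_☉)^(1/2)
T = 5772 × (3.08×10^6)^(1/4) / √(78.4) = 5772 × 41.89 / 8.854 = 2.731×10^4 K.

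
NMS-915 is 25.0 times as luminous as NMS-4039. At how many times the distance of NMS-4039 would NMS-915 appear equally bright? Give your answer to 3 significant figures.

Equal flux requires L_NMS-915/d_NMS-915² = L_NMS-4039/d_NMS-4039², so d_NMS-915/d_NMS-4039 = √(L_NMS-915/L_NMS-4039)
= √(25.0) = 5.000.

5.00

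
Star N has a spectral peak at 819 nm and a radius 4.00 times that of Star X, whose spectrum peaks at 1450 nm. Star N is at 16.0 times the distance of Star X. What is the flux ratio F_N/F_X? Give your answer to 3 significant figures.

Wien's law: T_N/T_X = λ_X/λ_N = 1450/819 = 1.770.
L_N/L_X = (R_N/R_X)²(T_N/T_X)⁴ = (4.00)²(1.770)⁴ = 157.2.
F_N/F_X = (L_N/L_X)/(d_N/d_X)² = 157.2/(16.0)² = 0.6141.

0.614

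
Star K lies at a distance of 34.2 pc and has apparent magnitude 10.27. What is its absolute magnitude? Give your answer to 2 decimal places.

M = m − 5 log₁₀(d/10 pc) = 10.27 − 5 log₁₀(34.2/10)
  = 10.27 − 5 × 0.534 = 10.27 − 2.67 = 7.60.

7.60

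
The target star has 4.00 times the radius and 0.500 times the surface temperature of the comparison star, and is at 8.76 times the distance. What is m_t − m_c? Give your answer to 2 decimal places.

L_t/L_c = (4.00)²(0.500)⁴ = 1.000.
F_t/F_c = (L_t/L_c)/(d_t/d_c)² = 1.000/76.74 = 0.01303.
m_t − m_c = −2.5 log₁₀(0.01303) = 4.71.

4.71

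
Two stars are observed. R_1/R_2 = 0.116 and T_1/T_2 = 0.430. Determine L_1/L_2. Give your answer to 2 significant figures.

4.6×10^-4

From the Stefan–Boltzmann law, L ∝ R²T⁴, so
L_1/L_2 = (R_1/R_2)² (T_1/T_2)⁴ = (0.116)² × (0.430)⁴ = 0.01346 × 0.03419 = 4.600×10^-4.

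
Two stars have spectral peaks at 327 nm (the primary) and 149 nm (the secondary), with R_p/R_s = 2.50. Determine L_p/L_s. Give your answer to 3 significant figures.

0.269

Wien's law gives T ∝ 1/λ_max, so T_p/T_s = λ_s/λ_p = 149/327 = 0.4557.
Then L ∝ R²T⁴ gives L_p/L_s = (2.50)² × (0.4557)⁴ = 6.250 × 0.04311 = 0.2694.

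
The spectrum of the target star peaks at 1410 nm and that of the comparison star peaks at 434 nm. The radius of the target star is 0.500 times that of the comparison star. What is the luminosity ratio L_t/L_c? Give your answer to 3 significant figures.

Wien's law gives T ∝ 1/λ_max, so T_t/T_c = λ_c/λ_t = 434/1410 = 0.3078.
Then L ∝ R²T⁴ gives L_t/L_c = (0.500)² × (0.3078)⁴ = 0.2500 × 0.008976 = 0.002244.

0.00224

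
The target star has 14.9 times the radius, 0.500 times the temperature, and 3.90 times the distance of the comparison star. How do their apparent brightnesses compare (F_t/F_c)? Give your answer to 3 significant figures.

0.912

L_t/L_c = (R_t/R_c)²(T_t/T_c)⁴ = (14.9)² × (0.500)⁴ = 13.88.
F_t/F_c = (L_t/L_c)/(d_t/d_c)² = 13.88 / (3.90)² = 0.9123.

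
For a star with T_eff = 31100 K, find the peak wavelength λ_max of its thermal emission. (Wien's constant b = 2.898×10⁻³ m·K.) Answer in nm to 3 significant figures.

93.2 nm

λ_max = b/T = 2.898×10⁻³ / 31100 = 9.32×10^-8 m = 93.18 nm.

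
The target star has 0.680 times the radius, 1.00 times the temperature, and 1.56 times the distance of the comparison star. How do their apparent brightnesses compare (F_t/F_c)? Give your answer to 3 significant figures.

0.190

L_t/L_c = (R_t/R_c)²(T_t/T_c)⁴ = (0.680)² × (1.00)⁴ = 0.4624.
F_t/F_c = (L_t/L_c)/(d_t/d_c)² = 0.4624 / (1.56)² = 0.1900.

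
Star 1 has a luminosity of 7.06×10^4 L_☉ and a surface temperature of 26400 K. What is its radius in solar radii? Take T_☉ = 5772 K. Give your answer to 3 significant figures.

12.7 solar radii

R/R_☉ = √(L/L_☉) / (T/T_☉)² = √(7.06×10^4) / (4.574)²
       = 265.7 / 20.92 = 12.70.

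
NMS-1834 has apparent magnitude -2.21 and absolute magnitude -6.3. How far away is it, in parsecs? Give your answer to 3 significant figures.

65.8 pc

m − M = 5 log₁₀(d/10 pc)
-2.21 − (-6.3) = 4.09 = 5 log₁₀(d/10)
d = 10 × 10^(4.09/5) = 10 × 10^0.818 = 65.77 pc.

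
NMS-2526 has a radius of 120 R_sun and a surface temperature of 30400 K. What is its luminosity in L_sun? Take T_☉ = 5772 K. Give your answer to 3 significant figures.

L/L_☉ = (R/R_☉)² (T/T_☉)⁴ = (120)² × (30400/5772)⁴
       = 1.440×10^4 × (5.267)⁴ = 1.440×10^4 × 769.5 = 1.108×10^7.

1.11×10^7 L_sun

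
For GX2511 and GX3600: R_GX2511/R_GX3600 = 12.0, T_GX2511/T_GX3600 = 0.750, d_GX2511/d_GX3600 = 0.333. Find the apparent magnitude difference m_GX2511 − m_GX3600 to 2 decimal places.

L_GX2511/L_GX3600 = (12.0)²(0.750)⁴ = 45.56.
F_GX2511/F_GX3600 = (L_GX2511/L_GX3600)/(d_GX2511/d_GX3600)² = 45.56/0.1109 = 410.9.
m_GX2511 − m_GX3600 = −2.5 log₁₀(410.9) = -6.53.

-6.53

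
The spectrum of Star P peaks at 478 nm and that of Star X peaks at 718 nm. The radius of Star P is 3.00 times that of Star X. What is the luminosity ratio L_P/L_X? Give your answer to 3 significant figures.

Wien's law gives T ∝ 1/λ_max, so T_P/T_X = λ_X/λ_P = 718/478 = 1.502.
Then L ∝ R²T⁴ gives L_P/L_X = (3.00)² × (1.502)⁴ = 9.000 × 5.091 = 45.82.

45.8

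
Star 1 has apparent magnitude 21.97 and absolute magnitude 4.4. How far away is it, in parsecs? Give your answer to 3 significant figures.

3.27×10^4 pc

m − M = 5 log₁₀(d/10 pc)
21.97 − (4.4) = 17.57 = 5 log₁₀(d/10)
d = 10 × 10^(17.57/5) = 10 × 10^3.514 = 3.266×10^4 pc.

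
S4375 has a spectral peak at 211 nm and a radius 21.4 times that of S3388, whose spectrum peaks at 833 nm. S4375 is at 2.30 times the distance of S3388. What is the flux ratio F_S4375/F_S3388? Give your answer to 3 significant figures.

2.10×10^4

Wien's law: T_S4375/T_S3388 = λ_S3388/λ_S4375 = 833/211 = 3.948.
L_S4375/L_S3388 = (R_S4375/R_S3388)²(T_S4375/T_S3388)⁴ = (21.4)²(3.948)⁴ = 1.112×10^5.
F_S4375/F_S3388 = (L_S4375/L_S3388)/(d_S4375/d_S3388)² = 1.112×10^5/(2.30)² = 2.103×10^4.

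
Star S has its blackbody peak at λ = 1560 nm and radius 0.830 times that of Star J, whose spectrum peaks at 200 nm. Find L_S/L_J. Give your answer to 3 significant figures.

1.86×10^-4

Wien's law gives T ∝ 1/λ_max, so T_S/T_J = λ_J/λ_S = 200/1560 = 0.1282.
Then L ∝ R²T⁴ gives L_S/L_J = (0.830)² × (0.1282)⁴ = 0.6889 × 2.702×10^-4 = 1.861×10^-4.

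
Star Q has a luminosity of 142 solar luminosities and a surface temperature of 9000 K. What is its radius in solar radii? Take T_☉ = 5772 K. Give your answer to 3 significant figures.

R/R_☉ = √(L/L_☉) / (T/T_☉)² = √(142) / (1.559)²
       = 11.92 / 2.431 = 4.901.

4.90 solar radii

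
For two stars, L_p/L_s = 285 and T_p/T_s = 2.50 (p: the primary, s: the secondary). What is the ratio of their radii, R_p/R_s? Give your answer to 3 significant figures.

2.70

L ∝ R²T⁴ gives R ∝ √L / T², so
R_p/R_s = √(285) / (2.50)² = 16.88 / 6.250 = 2.701.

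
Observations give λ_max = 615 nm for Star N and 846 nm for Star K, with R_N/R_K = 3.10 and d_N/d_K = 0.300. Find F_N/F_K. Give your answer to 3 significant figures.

382

Wien's law: T_N/T_K = λ_K/λ_N = 846/615 = 1.376.
L_N/L_K = (R_N/R_K)²(T_N/T_K)⁴ = (3.10)²(1.376)⁴ = 34.41.
F_N/F_K = (L_N/L_K)/(d_N/d_K)² = 34.41/(0.300)² = 382.4.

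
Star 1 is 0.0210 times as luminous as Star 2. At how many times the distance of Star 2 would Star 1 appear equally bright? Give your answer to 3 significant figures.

0.145

Equal flux requires L_1/d_1² = L_2/d_2², so d_1/d_2 = √(L_1/L_2)
= √(0.0210) = 0.1449.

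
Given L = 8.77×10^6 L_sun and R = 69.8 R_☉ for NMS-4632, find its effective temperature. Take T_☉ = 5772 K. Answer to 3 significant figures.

3.76×10^4 K

T/T_☉ = (L/L_☉)^(1/4) / (R/R_☉)^(1/2)
T = 5772 × (8.77×10^6)^(1/4) / √(69.8) = 5772 × 54.42 / 8.355 = 3.760×10^4 K.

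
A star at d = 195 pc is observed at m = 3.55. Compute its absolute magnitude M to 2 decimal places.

-2.90

M = m − 5 log₁₀(d/10 pc) = 3.55 − 5 log₁₀(195/10)
  = 3.55 − 5 × 1.290 = 3.55 − 6.45 = -2.90.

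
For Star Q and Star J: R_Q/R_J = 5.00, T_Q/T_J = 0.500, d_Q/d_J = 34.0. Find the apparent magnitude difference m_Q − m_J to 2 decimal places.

L_Q/L_J = (5.00)²(0.500)⁴ = 1.562.
F_Q/F_J = (L_Q/L_J)/(d_Q/d_J)² = 1.562/1156 = 0.001352.
m_Q − m_J = −2.5 log₁₀(0.001352) = 7.17.

7.17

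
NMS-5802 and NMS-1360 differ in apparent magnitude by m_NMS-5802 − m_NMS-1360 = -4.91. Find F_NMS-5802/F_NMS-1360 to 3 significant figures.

92.0

F_NMS-5802/F_NMS-1360 = 10^(−(m_NMS-5802 − m_NMS-1360)/2.5) = 10^(4.91/2.5) = 10^1.964 = 92.04.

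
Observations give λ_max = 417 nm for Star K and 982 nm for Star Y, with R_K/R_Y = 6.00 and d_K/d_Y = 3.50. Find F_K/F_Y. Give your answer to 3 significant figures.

90.4

Wien's law: T_K/T_Y = λ_Y/λ_K = 982/417 = 2.355.
L_K/L_Y = (R_K/R_Y)²(T_K/T_Y)⁴ = (6.00)²(2.355)⁴ = 1107.
F_K/F_Y = (L_K/L_Y)/(d_K/d_Y)² = 1107/(3.50)² = 90.38.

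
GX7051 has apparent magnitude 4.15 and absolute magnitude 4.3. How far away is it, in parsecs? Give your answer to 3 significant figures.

9.33 pc

m − M = 5 log₁₀(d/10 pc)
4.15 − (4.3) = -0.15 = 5 log₁₀(d/10)
d = 10 × 10^(-0.15/5) = 10 × 10^-0.030 = 9.333 pc.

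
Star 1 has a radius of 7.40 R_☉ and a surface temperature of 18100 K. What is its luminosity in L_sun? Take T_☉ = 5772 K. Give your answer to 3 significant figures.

L/L_☉ = (R/R_☉)² (T/T_☉)⁴ = (7.40)² × (18100/5772)⁴
       = 54.76 × (3.136)⁴ = 54.76 × 96.70 = 5295.

5.30×10^3 L_sun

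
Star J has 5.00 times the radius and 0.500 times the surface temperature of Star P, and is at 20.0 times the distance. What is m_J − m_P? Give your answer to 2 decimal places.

L_J/L_P = (5.00)²(0.500)⁴ = 1.562.
F_J/F_P = (L_J/L_P)/(d_J/d_P)² = 1.562/400.0 = 0.003906.
m_J − m_P = −2.5 log₁₀(0.003906) = 6.02.

6.02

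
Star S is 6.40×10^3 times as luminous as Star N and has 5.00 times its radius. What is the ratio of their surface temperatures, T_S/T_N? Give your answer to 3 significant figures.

4.00

L ∝ R²T⁴ gives T ∝ (L/R²)^(1/4), so
T_S/T_N = (6.40×10^3 / 5.00²)^(1/4) = (256.0)^(1/4) = 4.000.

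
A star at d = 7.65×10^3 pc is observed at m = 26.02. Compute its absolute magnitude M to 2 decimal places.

M = m − 5 log₁₀(d/10 pc) = 26.02 − 5 log₁₀(7.65×10^3/10)
  = 26.02 − 5 × 2.884 = 26.02 − 14.42 = 11.60.

11.60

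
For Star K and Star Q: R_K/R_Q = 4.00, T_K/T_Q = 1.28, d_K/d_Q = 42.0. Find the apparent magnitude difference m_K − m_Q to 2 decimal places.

4.03

L_K/L_Q = (4.00)²(1.28)⁴ = 42.95.
F_K/F_Q = (L_K/L_Q)/(d_K/d_Q)² = 42.95/1764 = 0.02435.
m_K − m_Q = −2.5 log₁₀(0.02435) = 4.03.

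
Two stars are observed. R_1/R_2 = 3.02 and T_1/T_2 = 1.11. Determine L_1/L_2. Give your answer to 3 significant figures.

From the Stefan–Boltzmann law, L ∝ R²T⁴, so
L_1/L_2 = (R_1/R_2)² (T_1/T_2)⁴ = (3.02)² × (1.11)⁴ = 9.120 × 1.518 = 13.85.

13.8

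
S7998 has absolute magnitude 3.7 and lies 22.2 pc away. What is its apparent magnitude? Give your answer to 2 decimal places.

m = M + 5 log₁₀(d/10 pc) = 3.7 + 5 log₁₀(22.2/10)
  = 3.7 + 5 × 0.346 = 3.7 + 1.73 = 5.43.

5.43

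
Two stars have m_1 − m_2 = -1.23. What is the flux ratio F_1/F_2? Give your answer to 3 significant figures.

3.10

F_1/F_2 = 10^(−(m_1 − m_2)/2.5) = 10^(1.23/2.5) = 10^0.492 = 3.105.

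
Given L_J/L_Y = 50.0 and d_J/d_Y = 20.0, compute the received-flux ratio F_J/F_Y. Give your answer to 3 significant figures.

F = L/(4πd²), so F_J/F_Y = (L_J/L_Y) / (d_J/d_Y)²
= 50.0 / (20.0)² = 50.0 / 400.0 = 0.1250.

0.125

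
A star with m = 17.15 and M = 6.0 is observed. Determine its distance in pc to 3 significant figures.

m − M = 5 log₁₀(d/10 pc)
17.15 − (6.0) = 11.15 = 5 log₁₀(d/10)
d = 10 × 10^(11.15/5) = 10 × 10^2.230 = 1698 pc.

1.70×10^3 pc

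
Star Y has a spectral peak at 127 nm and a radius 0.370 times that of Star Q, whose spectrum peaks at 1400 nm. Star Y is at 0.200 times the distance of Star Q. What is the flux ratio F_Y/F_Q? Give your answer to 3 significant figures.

Wien's law: T_Y/T_Q = λ_Q/λ_Y = 1400/127 = 11.02.
L_Y/L_Q = (R_Y/R_Q)²(T_Y/T_Q)⁴ = (0.370)²(11.02)⁴ = 2022.
F_Y/F_Q = (L_Y/L_Q)/(d_Y/d_Q)² = 2022/(0.200)² = 5.054×10^4.

5.05×10^4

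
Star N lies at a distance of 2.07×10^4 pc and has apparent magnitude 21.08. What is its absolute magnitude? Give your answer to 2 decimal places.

4.50

M = m − 5 log₁₀(d/10 pc) = 21.08 − 5 log₁₀(2.07×10^4/10)
  = 21.08 − 5 × 3.316 = 21.08 − 16.58 = 4.50.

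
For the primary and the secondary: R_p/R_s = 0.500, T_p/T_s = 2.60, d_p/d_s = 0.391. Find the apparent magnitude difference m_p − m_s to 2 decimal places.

-4.68

L_p/L_s = (0.500)²(2.60)⁴ = 11.42.
F_p/F_s = (L_p/L_s)/(d_p/d_s)² = 11.42/0.1529 = 74.73.
m_p − m_s = −2.5 log₁₀(74.73) = -4.68.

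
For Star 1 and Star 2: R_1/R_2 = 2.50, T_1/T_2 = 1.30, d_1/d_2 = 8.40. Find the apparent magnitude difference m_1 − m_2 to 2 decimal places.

L_1/L_2 = (2.50)²(1.30)⁴ = 17.85.
F_1/F_2 = (L_1/L_2)/(d_1/d_2)² = 17.85/70.56 = 0.2530.
m_1 − m_2 = −2.5 log₁₀(0.2530) = 1.49.

1.49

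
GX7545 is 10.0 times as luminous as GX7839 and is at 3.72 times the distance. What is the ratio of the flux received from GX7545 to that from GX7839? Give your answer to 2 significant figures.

F = L/(4πd²), so F_GX7545/F_GX7839 = (L_GX7545/L_GX7839) / (d_GX7545/d_GX7839)²
= 10.0 / (3.72)² = 10.0 / 13.84 = 0.7226.

0.72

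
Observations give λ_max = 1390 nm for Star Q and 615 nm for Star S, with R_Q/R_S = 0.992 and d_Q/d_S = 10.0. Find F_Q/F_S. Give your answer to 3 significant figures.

Wien's law: T_Q/T_S = λ_S/λ_Q = 615/1390 = 0.4424.
L_Q/L_S = (R_Q/R_S)²(T_Q/T_S)⁴ = (0.992)²(0.4424)⁴ = 0.03771.
F_Q/F_S = (L_Q/L_S)/(d_Q/d_S)² = 0.03771/(10.0)² = 3.771×10^-4.

3.77×10^-4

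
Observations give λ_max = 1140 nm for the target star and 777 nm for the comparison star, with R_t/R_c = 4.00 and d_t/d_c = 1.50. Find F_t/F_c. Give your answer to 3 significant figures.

Wien's law: T_t/T_c = λ_c/λ_t = 777/1140 = 0.6816.
L_t/L_c = (R_t/R_c)²(T_t/T_c)⁴ = (4.00)²(0.6816)⁴ = 3.453.
F_t/F_c = (L_t/L_c)/(d_t/d_c)² = 3.453/(1.50)² = 1.535.

1.53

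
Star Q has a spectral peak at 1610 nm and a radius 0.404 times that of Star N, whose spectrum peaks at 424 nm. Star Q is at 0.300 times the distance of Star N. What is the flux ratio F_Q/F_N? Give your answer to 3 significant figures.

Wien's law: T_Q/T_N = λ_N/λ_Q = 424/1610 = 0.2634.
L_Q/L_N = (R_Q/R_N)²(T_Q/T_N)⁴ = (0.404)²(0.2634)⁴ = 7.851×10^-4.
F_Q/F_N = (L_Q/L_N)/(d_Q/d_N)² = 7.851×10^-4/(0.300)² = 0.008723.

0.00872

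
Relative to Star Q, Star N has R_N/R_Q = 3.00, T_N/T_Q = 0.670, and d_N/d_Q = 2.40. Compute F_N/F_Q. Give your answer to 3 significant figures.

0.315

L_N/L_Q = (R_N/R_Q)²(T_N/T_Q)⁴ = (3.00)² × (0.670)⁴ = 1.814.
F_N/F_Q = (L_N/L_Q)/(d_N/d_Q)² = 1.814 / (2.40)² = 0.3149.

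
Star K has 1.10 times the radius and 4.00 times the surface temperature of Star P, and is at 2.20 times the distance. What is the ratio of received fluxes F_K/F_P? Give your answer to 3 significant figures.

64.0

L_K/L_P = (R_K/R_P)²(T_K/T_P)⁴ = (1.10)² × (4.00)⁴ = 309.8.
F_K/F_P = (L_K/L_P)/(d_K/d_P)² = 309.8 / (2.20)² = 64.00.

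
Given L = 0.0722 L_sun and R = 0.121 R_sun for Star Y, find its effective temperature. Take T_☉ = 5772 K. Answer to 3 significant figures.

T/T_☉ = (L/L_☉)^(1/4) / (R/R_☉)^(1/2)
T = 5772 × (0.0722)^(1/4) / √(0.121) = 5772 × 0.5184 / 0.3479 = 8601 K.

8.60×10^3 K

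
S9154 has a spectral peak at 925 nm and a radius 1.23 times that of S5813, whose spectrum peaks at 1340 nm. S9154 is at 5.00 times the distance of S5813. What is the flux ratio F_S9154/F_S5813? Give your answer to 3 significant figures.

Wien's law: T_S9154/T_S5813 = λ_S5813/λ_S9154 = 1340/925 = 1.449.
L_S9154/L_S5813 = (R_S9154/R_S5813)²(T_S9154/T_S5813)⁴ = (1.23)²(1.449)⁴ = 6.663.
F_S9154/F_S5813 = (L_S9154/L_S5813)/(d_S9154/d_S5813)² = 6.663/(5.00)² = 0.2665.

0.267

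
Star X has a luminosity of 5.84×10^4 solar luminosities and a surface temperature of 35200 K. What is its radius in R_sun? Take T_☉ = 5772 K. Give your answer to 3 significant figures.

R/R_☉ = √(L/L_☉) / (T/T_☉)² = √(5.84×10^4) / (6.098)²
       = 241.7 / 37.19 = 6.498.

6.50 R_sun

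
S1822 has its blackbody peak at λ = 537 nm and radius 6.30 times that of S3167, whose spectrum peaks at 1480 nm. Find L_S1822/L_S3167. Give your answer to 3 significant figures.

2.29×10^3

Wien's law gives T ∝ 1/λ_max, so T_S1822/T_S3167 = λ_S3167/λ_S1822 = 1480/537 = 2.756.
Then L ∝ R²T⁴ gives L_S1822/L_S3167 = (6.30)² × (2.756)⁴ = 39.69 × 57.70 = 2290.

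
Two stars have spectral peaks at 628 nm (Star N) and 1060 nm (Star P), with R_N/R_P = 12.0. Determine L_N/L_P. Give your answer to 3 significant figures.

1.17×10^3

Wien's law gives T ∝ 1/λ_max, so T_N/T_P = λ_P/λ_N = 1060/628 = 1.688.
Then L ∝ R²T⁴ gives L_N/L_P = (12.0)² × (1.688)⁴ = 144.0 × 8.117 = 1169.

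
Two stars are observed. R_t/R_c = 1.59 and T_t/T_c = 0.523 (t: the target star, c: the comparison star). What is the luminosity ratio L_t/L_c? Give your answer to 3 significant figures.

From the Stefan–Boltzmann law, L ∝ R²T⁴, so
L_t/L_c = (R_t/R_c)² (T_t/T_c)⁴ = (1.59)² × (0.523)⁴ = 2.528 × 0.07482 = 0.1891.

0.189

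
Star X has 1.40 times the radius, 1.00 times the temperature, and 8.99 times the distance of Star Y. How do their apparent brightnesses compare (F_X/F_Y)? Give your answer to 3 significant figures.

L_X/L_Y = (R_X/R_Y)²(T_X/T_Y)⁴ = (1.40)² × (1.00)⁴ = 1.960.
F_X/F_Y = (L_X/L_Y)/(d_X/d_Y)² = 1.960 / (8.99)² = 0.02425.

0.0243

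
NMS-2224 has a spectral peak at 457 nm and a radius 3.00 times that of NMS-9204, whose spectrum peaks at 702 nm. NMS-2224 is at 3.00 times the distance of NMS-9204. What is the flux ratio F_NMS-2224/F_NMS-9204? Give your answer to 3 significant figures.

Wien's law: T_NMS-2224/T_NMS-9204 = λ_NMS-9204/λ_NMS-2224 = 702/457 = 1.536.
L_NMS-2224/L_NMS-9204 = (R_NMS-2224/R_NMS-9204)²(T_NMS-2224/T_NMS-9204)⁴ = (3.00)²(1.536)⁴ = 50.11.
F_NMS-2224/F_NMS-9204 = (L_NMS-2224/L_NMS-9204)/(d_NMS-2224/d_NMS-9204)² = 50.11/(3.00)² = 5.568.

5.57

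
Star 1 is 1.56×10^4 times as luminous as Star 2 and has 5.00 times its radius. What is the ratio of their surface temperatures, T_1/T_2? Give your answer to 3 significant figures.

L ∝ R²T⁴ gives T ∝ (L/R²)^(1/4), so
T_1/T_2 = (1.56×10^4 / 5.00²)^(1/4) = (624.0)^(1/4) = 4.998.

5.00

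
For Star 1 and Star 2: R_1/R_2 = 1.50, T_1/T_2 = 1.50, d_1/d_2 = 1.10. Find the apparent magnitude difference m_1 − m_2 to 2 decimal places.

L_1/L_2 = (1.50)²(1.50)⁴ = 11.39.
F_1/F_2 = (L_1/L_2)/(d_1/d_2)² = 11.39/1.210 = 9.414.
m_1 − m_2 = −2.5 log₁₀(9.414) = -2.43.

-2.43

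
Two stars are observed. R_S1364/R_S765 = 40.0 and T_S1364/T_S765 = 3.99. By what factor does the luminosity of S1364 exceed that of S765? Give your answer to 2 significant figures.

4.1×10^5

From the Stefan–Boltzmann law, L ∝ R²T⁴, so
L_S1364/L_S765 = (R_S1364/R_S765)² (T_S1364/T_S765)⁴ = (40.0)² × (3.99)⁴ = 1600 × 253.4 = 4.055×10^5.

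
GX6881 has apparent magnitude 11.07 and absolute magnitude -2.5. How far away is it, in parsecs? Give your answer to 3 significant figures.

5.18×10^3 pc

m − M = 5 log₁₀(d/10 pc)
11.07 − (-2.5) = 13.57 = 5 log₁₀(d/10)
d = 10 × 10^(13.57/5) = 10 × 10^2.714 = 5176 pc.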